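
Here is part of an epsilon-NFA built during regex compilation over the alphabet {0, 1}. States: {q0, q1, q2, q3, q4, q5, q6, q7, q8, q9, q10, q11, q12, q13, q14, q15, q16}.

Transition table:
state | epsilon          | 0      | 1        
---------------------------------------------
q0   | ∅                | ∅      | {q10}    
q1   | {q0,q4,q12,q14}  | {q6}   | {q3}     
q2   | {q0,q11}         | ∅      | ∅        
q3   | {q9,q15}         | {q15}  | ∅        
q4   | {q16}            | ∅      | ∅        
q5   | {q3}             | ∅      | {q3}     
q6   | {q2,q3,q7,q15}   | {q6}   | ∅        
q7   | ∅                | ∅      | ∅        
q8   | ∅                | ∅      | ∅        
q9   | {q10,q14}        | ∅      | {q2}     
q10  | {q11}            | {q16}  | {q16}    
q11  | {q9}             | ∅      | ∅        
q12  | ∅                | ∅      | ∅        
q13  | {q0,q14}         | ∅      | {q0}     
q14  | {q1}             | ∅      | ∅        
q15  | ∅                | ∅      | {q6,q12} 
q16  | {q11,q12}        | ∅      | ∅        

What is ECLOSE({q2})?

Start with {q2}.
From q2 via epsilon: add q0, q11.
From q11 via epsilon: add q9.
From q9 via epsilon: add q10, q14.
From q14 via epsilon: add q1.
From q1 via epsilon: add q4, q12.
From q4 via epsilon: add q16.
No new states can be added; the closed set is {q0, q1, q2, q4, q9, q10, q11, q12, q14, q16}.

{q0, q1, q2, q4, q9, q10, q11, q12, q14, q16}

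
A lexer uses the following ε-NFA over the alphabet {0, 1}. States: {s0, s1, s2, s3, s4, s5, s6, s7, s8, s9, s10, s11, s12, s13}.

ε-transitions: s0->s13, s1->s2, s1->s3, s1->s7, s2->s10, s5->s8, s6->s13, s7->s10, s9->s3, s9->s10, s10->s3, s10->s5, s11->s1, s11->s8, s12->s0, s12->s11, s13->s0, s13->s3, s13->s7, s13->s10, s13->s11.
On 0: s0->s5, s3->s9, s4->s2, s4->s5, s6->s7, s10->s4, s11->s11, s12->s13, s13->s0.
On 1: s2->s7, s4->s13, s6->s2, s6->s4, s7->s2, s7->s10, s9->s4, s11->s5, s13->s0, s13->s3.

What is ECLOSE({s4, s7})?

Start with {s4, s7}.
From s7 via ε: add s10.
From s10 via ε: add s3, s5.
From s5 via ε: add s8.
No new states can be added; the closed set is {s3, s4, s5, s7, s8, s10}.

{s3, s4, s5, s7, s8, s10}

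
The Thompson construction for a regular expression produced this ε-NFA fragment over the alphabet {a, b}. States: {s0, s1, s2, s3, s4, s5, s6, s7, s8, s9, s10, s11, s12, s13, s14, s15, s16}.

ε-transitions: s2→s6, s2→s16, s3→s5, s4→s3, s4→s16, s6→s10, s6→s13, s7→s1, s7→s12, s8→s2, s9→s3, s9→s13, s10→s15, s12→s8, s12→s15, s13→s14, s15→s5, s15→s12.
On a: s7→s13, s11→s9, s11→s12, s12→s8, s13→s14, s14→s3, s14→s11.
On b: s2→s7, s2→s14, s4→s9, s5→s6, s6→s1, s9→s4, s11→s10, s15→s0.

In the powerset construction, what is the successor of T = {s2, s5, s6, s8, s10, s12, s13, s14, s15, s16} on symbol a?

s12 on a → {s8}.
s13 on a → {s14}.
s14 on a → {s3, s11}.
No a-transition from s2, s5, s6, s8, s10, s15, s16.
Union after reading a: {s3, s8, s11, s14}.
Now take the ε-closure:
From s3 via ε: add s5.
From s8 via ε: add s2.
From s2 via ε: add s6, s16.
From s6 via ε: add s10, s13.
From s10 via ε: add s15.
From s15 via ε: add s12.
No new states can be added; the closed set is {s2, s3, s5, s6, s8, s10, s11, s12, s13, s14, s15, s16}.

{s2, s3, s5, s6, s8, s10, s11, s12, s13, s14, s15, s16}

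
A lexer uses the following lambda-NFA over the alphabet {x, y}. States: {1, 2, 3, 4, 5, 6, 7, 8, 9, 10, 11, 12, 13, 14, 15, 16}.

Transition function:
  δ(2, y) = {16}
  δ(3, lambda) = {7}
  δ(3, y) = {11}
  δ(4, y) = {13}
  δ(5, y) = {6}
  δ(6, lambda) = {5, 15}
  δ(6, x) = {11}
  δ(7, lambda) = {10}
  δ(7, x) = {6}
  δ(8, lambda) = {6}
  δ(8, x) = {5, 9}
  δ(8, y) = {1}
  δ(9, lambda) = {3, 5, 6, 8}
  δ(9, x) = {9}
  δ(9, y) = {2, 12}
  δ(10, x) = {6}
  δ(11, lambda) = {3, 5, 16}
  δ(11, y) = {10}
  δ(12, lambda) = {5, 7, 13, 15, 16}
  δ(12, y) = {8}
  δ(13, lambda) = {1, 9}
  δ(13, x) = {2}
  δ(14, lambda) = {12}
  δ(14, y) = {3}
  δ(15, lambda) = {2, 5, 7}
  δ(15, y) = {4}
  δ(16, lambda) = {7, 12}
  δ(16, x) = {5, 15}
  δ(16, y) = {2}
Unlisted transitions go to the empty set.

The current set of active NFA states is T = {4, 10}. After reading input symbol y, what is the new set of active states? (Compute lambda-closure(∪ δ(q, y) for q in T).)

{1, 2, 3, 5, 6, 7, 8, 9, 10, 13, 15}

4 on y → {13}.
No y-transition from 10.
Union after reading y: {13}.
Now take the lambda-closure:
From 13 via lambda: add 1, 9.
From 9 via lambda: add 3, 5, 6, 8.
From 3 via lambda: add 7.
From 6 via lambda: add 15.
From 7 via lambda: add 10.
From 15 via lambda: add 2.
No new states can be added; the closed set is {1, 2, 3, 5, 6, 7, 8, 9, 10, 13, 15}.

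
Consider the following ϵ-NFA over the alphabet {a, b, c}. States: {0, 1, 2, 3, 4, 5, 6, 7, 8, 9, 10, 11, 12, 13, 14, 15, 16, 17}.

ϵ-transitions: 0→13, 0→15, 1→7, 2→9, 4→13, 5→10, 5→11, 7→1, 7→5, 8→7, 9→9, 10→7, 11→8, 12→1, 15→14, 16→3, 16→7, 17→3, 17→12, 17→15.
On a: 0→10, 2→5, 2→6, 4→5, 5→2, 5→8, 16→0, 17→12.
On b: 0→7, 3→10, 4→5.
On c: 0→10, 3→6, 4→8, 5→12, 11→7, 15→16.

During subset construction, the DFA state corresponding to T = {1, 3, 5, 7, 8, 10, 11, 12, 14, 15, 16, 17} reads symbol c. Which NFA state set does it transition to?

{1, 3, 5, 6, 7, 8, 10, 11, 12, 16}

3 on c → {6}.
5 on c → {12}.
11 on c → {7}.
15 on c → {16}.
No c-transition from 1, 7, 8, 10, 12, 14, 16, 17.
Union after reading c: {6, 7, 12, 16}.
Now take the ϵ-closure:
From 7 via ϵ: add 1, 5.
From 16 via ϵ: add 3.
From 5 via ϵ: add 10, 11.
From 11 via ϵ: add 8.
No new states can be added; the closed set is {1, 3, 5, 6, 7, 8, 10, 11, 12, 16}.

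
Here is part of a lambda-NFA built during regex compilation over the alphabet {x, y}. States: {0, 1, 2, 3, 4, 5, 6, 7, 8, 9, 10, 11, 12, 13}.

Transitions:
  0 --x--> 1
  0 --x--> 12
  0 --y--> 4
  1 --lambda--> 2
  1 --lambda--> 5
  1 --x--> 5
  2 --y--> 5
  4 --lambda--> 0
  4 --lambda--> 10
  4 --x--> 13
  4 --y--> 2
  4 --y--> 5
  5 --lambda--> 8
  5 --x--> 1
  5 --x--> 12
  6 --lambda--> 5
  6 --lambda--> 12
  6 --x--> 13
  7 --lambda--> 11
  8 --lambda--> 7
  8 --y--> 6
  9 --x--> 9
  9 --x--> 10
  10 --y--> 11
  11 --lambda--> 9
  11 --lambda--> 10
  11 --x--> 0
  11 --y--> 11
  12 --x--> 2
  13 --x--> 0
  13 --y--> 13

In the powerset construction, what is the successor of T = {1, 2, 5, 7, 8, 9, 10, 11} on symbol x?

{0, 1, 2, 5, 7, 8, 9, 10, 11, 12}

1 on x → {5}.
5 on x → {1, 12}.
9 on x → {9, 10}.
11 on x → {0}.
No x-transition from 2, 7, 8, 10.
Union after reading x: {0, 1, 5, 9, 10, 12}.
Now take the lambda-closure:
From 1 via lambda: add 2.
From 5 via lambda: add 8.
From 8 via lambda: add 7.
From 7 via lambda: add 11.
No new states can be added; the closed set is {0, 1, 2, 5, 7, 8, 9, 10, 11, 12}.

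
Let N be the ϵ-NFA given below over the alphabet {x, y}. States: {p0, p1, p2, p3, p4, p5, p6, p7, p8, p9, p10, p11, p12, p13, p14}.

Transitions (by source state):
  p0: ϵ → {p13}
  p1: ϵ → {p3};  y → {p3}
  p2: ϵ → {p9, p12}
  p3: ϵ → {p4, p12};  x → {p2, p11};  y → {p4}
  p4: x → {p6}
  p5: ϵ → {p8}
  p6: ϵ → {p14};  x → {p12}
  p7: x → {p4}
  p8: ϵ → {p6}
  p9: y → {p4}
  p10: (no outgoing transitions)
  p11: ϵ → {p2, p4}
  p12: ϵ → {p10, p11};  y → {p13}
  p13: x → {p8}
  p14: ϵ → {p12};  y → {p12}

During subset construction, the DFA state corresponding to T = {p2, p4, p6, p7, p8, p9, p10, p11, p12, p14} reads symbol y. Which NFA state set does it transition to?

p9 on y → {p4}.
p12 on y → {p13}.
p14 on y → {p12}.
No y-transition from p2, p4, p6, p7, p8, p10, p11.
Union after reading y: {p4, p12, p13}.
Now take the ϵ-closure:
From p12 via ϵ: add p10, p11.
From p11 via ϵ: add p2.
From p2 via ϵ: add p9.
No new states can be added; the closed set is {p2, p4, p9, p10, p11, p12, p13}.

{p2, p4, p9, p10, p11, p12, p13}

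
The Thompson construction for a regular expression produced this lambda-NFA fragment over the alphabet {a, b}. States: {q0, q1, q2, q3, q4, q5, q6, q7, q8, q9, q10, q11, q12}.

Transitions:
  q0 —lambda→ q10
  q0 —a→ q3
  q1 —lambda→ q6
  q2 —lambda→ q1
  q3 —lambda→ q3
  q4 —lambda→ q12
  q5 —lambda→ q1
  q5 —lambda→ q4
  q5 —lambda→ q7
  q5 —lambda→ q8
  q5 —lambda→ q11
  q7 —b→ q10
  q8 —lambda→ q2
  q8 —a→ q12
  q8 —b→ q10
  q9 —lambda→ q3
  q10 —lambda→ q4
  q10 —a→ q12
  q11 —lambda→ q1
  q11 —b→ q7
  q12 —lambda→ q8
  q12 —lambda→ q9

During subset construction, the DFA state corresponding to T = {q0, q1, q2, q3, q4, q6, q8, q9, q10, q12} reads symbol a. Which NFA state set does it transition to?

q0 on a → {q3}.
q8 on a → {q12}.
q10 on a → {q12}.
No a-transition from q1, q2, q3, q4, q6, q9, q12.
Union after reading a: {q3, q12}.
Now take the lambda-closure:
From q12 via lambda: add q8, q9.
From q8 via lambda: add q2.
From q2 via lambda: add q1.
From q1 via lambda: add q6.
No new states can be added; the closed set is {q1, q2, q3, q6, q8, q9, q12}.

{q1, q2, q3, q6, q8, q9, q12}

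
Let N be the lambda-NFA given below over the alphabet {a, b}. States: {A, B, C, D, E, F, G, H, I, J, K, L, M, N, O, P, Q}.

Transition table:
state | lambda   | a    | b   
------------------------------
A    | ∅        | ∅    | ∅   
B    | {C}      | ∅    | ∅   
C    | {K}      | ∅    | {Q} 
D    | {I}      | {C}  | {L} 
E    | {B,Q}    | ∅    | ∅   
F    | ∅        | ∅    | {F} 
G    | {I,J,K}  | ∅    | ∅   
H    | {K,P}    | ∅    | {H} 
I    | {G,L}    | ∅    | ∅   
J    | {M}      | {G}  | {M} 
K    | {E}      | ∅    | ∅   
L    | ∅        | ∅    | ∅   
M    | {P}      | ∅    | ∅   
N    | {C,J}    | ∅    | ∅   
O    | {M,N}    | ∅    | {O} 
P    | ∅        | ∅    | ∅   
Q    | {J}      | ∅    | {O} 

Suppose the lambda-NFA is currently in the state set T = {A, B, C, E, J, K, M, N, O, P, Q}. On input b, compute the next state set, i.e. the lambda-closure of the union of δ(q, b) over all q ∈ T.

C on b → {Q}.
J on b → {M}.
O on b → {O}.
Q on b → {O}.
No b-transition from A, B, E, K, M, N, P.
Union after reading b: {M, O, Q}.
Now take the lambda-closure:
From M via lambda: add P.
From O via lambda: add N.
From Q via lambda: add J.
From N via lambda: add C.
From C via lambda: add K.
From K via lambda: add E.
From E via lambda: add B.
No new states can be added; the closed set is {B, C, E, J, K, M, N, O, P, Q}.

{B, C, E, J, K, M, N, O, P, Q}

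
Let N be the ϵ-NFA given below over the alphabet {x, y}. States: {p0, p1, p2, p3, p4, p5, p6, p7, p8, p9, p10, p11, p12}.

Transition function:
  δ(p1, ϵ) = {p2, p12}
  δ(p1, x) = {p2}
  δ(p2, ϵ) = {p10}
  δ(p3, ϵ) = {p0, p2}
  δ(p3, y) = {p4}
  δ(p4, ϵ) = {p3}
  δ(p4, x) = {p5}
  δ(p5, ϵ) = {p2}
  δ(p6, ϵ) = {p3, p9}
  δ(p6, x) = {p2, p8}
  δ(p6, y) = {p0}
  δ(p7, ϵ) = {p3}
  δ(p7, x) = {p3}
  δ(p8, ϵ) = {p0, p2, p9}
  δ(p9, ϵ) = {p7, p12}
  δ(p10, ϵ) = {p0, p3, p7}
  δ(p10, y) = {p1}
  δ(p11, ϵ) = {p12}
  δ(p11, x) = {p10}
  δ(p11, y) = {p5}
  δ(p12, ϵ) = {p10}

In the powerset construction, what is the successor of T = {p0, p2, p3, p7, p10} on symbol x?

p7 on x → {p3}.
No x-transition from p0, p2, p3, p10.
Union after reading x: {p3}.
Now take the ϵ-closure:
From p3 via ϵ: add p0, p2.
From p2 via ϵ: add p10.
From p10 via ϵ: add p7.
No new states can be added; the closed set is {p0, p2, p3, p7, p10}.

{p0, p2, p3, p7, p10}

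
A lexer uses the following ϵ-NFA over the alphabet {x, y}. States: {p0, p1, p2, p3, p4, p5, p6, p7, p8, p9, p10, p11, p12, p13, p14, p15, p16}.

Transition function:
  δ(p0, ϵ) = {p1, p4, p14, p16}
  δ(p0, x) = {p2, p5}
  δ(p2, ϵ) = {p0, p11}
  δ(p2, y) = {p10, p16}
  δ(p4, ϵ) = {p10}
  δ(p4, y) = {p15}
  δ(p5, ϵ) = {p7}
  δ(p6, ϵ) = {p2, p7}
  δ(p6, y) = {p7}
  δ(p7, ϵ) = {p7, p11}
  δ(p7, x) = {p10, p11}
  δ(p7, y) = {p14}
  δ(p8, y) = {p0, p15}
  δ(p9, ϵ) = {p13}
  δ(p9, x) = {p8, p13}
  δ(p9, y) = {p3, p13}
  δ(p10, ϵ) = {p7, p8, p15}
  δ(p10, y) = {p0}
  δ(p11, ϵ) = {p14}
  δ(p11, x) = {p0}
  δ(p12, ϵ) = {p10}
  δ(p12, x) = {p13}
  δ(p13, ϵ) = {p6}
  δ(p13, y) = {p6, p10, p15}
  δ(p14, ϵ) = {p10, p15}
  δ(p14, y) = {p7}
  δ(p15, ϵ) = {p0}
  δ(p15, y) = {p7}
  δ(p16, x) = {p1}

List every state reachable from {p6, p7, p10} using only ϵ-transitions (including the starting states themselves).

Start with {p6, p7, p10}.
From p6 via ϵ: add p2.
From p7 via ϵ: add p11.
From p10 via ϵ: add p8, p15.
From p2 via ϵ: add p0.
From p11 via ϵ: add p14.
From p0 via ϵ: add p1, p4, p16.
No new states can be added; the closed set is {p0, p1, p2, p4, p6, p7, p8, p10, p11, p14, p15, p16}.

{p0, p1, p2, p4, p6, p7, p8, p10, p11, p14, p15, p16}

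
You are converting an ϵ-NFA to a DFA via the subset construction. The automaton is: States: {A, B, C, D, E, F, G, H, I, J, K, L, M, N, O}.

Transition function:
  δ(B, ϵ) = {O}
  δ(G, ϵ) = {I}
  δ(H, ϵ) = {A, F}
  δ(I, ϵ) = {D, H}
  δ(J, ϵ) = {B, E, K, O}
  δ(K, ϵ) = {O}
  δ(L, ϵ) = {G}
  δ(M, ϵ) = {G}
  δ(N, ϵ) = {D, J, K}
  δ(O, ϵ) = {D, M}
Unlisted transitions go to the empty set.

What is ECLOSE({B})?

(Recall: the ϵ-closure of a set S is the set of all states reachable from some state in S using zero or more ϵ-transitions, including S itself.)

{A, B, D, F, G, H, I, M, O}

Start with {B}.
From B via ϵ: add O.
From O via ϵ: add D, M.
From M via ϵ: add G.
From G via ϵ: add I.
From I via ϵ: add H.
From H via ϵ: add A, F.
No new states can be added; the closed set is {A, B, D, F, G, H, I, M, O}.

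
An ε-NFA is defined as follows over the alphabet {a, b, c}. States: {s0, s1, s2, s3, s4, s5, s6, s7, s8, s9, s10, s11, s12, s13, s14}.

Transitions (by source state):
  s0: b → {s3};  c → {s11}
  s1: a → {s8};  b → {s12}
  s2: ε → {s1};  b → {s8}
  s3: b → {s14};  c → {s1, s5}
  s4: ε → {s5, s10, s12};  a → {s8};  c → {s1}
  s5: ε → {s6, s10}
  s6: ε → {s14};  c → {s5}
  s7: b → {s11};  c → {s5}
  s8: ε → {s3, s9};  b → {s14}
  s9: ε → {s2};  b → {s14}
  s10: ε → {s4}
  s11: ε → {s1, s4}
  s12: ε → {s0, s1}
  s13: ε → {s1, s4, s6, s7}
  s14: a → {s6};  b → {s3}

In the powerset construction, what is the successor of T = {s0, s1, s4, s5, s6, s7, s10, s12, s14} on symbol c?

{s0, s1, s4, s5, s6, s10, s11, s12, s14}

s0 on c → {s11}.
s4 on c → {s1}.
s6 on c → {s5}.
s7 on c → {s5}.
No c-transition from s1, s5, s10, s12, s14.
Union after reading c: {s1, s5, s11}.
Now take the ε-closure:
From s5 via ε: add s6, s10.
From s11 via ε: add s4.
From s4 via ε: add s12.
From s6 via ε: add s14.
From s12 via ε: add s0.
No new states can be added; the closed set is {s0, s1, s4, s5, s6, s10, s11, s12, s14}.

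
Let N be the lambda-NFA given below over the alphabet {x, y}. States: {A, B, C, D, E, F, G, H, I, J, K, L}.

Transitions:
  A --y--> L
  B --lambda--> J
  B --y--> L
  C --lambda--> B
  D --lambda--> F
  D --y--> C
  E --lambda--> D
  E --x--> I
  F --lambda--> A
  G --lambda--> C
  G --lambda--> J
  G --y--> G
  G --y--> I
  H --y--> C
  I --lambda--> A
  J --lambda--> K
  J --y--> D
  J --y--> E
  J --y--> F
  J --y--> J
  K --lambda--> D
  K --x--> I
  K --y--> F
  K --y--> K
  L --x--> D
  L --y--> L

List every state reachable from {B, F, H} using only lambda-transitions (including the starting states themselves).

Start with {B, F, H}.
From B via lambda: add J.
From F via lambda: add A.
From J via lambda: add K.
From K via lambda: add D.
No new states can be added; the closed set is {A, B, D, F, H, J, K}.

{A, B, D, F, H, J, K}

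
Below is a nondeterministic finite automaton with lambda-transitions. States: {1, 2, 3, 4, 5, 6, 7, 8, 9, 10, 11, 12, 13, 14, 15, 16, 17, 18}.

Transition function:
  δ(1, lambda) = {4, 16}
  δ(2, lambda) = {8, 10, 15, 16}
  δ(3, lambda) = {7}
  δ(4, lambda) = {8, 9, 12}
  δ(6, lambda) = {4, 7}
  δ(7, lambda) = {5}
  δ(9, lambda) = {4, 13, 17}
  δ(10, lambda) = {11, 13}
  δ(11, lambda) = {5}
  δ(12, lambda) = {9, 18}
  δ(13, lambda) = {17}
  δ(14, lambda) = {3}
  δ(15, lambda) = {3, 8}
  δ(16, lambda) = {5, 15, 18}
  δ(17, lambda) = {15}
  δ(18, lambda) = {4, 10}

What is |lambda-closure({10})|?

Start with {10}.
From 10 via lambda: add 11, 13.
From 11 via lambda: add 5.
From 13 via lambda: add 17.
From 17 via lambda: add 15.
From 15 via lambda: add 3, 8.
From 3 via lambda: add 7.
lambda-closure = {3, 5, 7, 8, 10, 11, 13, 15, 17}, which has 9 states.

9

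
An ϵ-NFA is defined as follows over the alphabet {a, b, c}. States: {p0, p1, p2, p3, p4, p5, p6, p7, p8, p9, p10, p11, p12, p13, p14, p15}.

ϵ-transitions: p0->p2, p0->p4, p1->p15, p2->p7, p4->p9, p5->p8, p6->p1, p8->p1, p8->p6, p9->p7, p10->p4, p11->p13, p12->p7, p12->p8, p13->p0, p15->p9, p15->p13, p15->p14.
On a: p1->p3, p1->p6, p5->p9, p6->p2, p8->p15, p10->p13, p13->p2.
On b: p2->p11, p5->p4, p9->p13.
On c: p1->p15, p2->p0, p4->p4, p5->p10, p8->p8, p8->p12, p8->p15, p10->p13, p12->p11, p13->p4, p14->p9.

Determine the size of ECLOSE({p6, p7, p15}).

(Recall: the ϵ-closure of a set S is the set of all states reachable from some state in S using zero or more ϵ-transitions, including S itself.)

Start with {p6, p7, p15}.
From p6 via ϵ: add p1.
From p15 via ϵ: add p9, p13, p14.
From p13 via ϵ: add p0.
From p0 via ϵ: add p2, p4.
ϵ-closure = {p0, p1, p2, p4, p6, p7, p9, p13, p14, p15}, which has 10 states.

10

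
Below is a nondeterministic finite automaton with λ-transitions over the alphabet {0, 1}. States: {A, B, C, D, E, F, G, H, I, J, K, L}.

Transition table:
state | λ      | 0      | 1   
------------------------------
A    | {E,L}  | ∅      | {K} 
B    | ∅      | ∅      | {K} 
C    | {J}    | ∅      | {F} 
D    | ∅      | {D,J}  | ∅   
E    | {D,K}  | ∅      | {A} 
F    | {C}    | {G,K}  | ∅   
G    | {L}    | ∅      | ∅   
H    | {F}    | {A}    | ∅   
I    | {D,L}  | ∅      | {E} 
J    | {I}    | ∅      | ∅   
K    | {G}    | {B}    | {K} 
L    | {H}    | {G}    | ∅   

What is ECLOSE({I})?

Start with {I}.
From I via λ: add D, L.
From L via λ: add H.
From H via λ: add F.
From F via λ: add C.
From C via λ: add J.
No new states can be added; the closed set is {C, D, F, H, I, J, L}.

{C, D, F, H, I, J, L}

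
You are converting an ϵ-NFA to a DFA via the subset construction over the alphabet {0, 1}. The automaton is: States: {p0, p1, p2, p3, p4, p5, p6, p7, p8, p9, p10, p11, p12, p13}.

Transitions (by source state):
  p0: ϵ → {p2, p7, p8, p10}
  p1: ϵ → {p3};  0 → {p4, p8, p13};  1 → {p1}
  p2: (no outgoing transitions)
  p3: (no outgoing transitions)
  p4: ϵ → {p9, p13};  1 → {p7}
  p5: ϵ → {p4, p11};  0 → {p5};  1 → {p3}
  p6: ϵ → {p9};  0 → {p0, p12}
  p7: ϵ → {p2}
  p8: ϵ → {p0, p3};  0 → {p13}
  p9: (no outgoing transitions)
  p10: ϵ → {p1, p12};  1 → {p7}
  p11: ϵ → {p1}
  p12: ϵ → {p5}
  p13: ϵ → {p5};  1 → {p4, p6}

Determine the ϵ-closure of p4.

Start with {p4}.
From p4 via ϵ: add p9, p13.
From p13 via ϵ: add p5.
From p5 via ϵ: add p11.
From p11 via ϵ: add p1.
From p1 via ϵ: add p3.
No new states can be added; the closed set is {p1, p3, p4, p5, p9, p11, p13}.

{p1, p3, p4, p5, p9, p11, p13}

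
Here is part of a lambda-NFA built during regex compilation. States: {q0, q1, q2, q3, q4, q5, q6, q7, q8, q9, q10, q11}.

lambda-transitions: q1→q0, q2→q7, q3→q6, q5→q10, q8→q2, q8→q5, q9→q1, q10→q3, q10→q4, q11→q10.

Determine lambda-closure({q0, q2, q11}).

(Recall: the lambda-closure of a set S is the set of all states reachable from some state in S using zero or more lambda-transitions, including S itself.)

Start with {q0, q2, q11}.
From q2 via lambda: add q7.
From q11 via lambda: add q10.
From q10 via lambda: add q3, q4.
From q3 via lambda: add q6.
No new states can be added; the closed set is {q0, q2, q3, q4, q6, q7, q10, q11}.

{q0, q2, q3, q4, q6, q7, q10, q11}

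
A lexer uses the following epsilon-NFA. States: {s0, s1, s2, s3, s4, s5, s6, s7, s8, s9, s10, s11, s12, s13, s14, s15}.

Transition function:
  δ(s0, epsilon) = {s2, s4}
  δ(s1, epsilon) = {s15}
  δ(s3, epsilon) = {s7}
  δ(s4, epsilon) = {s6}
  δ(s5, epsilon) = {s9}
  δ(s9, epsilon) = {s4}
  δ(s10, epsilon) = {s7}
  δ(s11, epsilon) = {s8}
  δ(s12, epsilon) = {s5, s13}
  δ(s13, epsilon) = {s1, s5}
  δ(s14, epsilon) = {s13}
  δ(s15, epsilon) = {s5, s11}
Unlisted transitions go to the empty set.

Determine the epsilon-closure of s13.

Start with {s13}.
From s13 via epsilon: add s1, s5.
From s1 via epsilon: add s15.
From s5 via epsilon: add s9.
From s9 via epsilon: add s4.
From s15 via epsilon: add s11.
From s4 via epsilon: add s6.
From s11 via epsilon: add s8.
No new states can be added; the closed set is {s1, s4, s5, s6, s8, s9, s11, s13, s15}.

{s1, s4, s5, s6, s8, s9, s11, s13, s15}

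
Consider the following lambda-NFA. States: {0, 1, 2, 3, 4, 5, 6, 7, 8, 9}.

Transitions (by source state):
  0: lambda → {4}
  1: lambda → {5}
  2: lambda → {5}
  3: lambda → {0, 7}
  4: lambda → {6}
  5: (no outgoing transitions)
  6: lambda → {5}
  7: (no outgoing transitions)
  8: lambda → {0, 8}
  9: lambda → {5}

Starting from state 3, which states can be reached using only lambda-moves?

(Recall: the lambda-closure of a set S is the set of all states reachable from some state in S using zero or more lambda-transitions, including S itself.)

Start with {3}.
From 3 via lambda: add 0, 7.
From 0 via lambda: add 4.
From 4 via lambda: add 6.
From 6 via lambda: add 5.
No new states can be added; the closed set is {0, 3, 4, 5, 6, 7}.

{0, 3, 4, 5, 6, 7}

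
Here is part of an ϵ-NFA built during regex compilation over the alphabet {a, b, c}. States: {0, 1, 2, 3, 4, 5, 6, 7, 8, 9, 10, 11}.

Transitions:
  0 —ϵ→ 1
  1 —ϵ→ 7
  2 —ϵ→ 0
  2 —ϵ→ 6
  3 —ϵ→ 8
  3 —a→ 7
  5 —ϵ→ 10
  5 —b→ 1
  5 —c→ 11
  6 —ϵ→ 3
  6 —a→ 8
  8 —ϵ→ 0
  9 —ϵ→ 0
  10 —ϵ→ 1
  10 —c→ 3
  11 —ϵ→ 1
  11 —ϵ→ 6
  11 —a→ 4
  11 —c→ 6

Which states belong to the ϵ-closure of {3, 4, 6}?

{0, 1, 3, 4, 6, 7, 8}

Start with {3, 4, 6}.
From 3 via ϵ: add 8.
From 8 via ϵ: add 0.
From 0 via ϵ: add 1.
From 1 via ϵ: add 7.
No new states can be added; the closed set is {0, 1, 3, 4, 6, 7, 8}.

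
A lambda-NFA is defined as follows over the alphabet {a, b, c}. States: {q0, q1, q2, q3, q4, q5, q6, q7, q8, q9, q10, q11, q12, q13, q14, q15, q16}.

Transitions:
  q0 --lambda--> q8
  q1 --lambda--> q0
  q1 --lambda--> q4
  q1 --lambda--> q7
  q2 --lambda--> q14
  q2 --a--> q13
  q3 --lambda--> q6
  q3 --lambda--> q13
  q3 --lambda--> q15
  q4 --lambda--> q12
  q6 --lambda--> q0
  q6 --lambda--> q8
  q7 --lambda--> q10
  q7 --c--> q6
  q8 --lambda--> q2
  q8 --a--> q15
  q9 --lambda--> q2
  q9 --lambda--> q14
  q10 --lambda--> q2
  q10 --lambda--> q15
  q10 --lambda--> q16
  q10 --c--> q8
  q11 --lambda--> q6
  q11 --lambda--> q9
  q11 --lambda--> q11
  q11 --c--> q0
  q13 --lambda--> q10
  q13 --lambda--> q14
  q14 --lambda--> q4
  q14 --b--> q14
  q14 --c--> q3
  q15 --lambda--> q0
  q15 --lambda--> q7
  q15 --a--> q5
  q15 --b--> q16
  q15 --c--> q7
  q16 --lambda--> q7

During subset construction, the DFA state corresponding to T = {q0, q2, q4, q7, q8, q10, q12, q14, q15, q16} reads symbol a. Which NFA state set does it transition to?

q2 on a → {q13}.
q8 on a → {q15}.
q15 on a → {q5}.
No a-transition from q0, q4, q7, q10, q12, q14, q16.
Union after reading a: {q5, q13, q15}.
Now take the lambda-closure:
From q13 via lambda: add q10, q14.
From q15 via lambda: add q0, q7.
From q0 via lambda: add q8.
From q10 via lambda: add q2, q16.
From q14 via lambda: add q4.
From q4 via lambda: add q12.
No new states can be added; the closed set is {q0, q2, q4, q5, q7, q8, q10, q12, q13, q14, q15, q16}.

{q0, q2, q4, q5, q7, q8, q10, q12, q13, q14, q15, q16}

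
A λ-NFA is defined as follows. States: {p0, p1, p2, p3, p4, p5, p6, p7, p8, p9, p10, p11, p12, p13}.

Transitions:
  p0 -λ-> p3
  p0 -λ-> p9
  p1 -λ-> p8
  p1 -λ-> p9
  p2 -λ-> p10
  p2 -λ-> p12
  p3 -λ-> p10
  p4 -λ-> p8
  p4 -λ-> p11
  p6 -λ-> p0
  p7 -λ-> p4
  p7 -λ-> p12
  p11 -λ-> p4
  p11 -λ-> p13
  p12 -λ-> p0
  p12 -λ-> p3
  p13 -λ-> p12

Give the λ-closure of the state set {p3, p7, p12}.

{p0, p3, p4, p7, p8, p9, p10, p11, p12, p13}

Start with {p3, p7, p12}.
From p3 via λ: add p10.
From p7 via λ: add p4.
From p12 via λ: add p0.
From p0 via λ: add p9.
From p4 via λ: add p8, p11.
From p11 via λ: add p13.
No new states can be added; the closed set is {p0, p3, p4, p7, p8, p9, p10, p11, p12, p13}.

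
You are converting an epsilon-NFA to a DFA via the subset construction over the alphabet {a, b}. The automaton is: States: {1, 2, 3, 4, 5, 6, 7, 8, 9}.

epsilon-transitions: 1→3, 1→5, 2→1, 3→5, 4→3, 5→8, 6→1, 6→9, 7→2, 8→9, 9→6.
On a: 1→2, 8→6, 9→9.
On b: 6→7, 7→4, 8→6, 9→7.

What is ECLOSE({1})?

Start with {1}.
From 1 via epsilon: add 3, 5.
From 5 via epsilon: add 8.
From 8 via epsilon: add 9.
From 9 via epsilon: add 6.
No new states can be added; the closed set is {1, 3, 5, 6, 8, 9}.

{1, 3, 5, 6, 8, 9}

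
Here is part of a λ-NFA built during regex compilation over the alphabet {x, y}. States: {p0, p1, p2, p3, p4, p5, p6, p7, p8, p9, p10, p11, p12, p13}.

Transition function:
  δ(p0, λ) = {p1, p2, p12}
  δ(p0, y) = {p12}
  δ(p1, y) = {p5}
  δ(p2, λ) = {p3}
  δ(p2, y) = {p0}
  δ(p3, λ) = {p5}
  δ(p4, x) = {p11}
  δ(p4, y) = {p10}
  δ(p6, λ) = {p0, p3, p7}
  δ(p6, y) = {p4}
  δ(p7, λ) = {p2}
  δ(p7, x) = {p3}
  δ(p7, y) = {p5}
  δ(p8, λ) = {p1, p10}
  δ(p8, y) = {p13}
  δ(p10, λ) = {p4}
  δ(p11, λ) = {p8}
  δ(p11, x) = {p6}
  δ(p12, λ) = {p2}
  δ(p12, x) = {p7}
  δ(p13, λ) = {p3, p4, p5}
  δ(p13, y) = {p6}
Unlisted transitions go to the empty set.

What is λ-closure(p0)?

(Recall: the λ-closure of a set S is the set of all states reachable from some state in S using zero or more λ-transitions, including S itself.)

{p0, p1, p2, p3, p5, p12}

Start with {p0}.
From p0 via λ: add p1, p2, p12.
From p2 via λ: add p3.
From p3 via λ: add p5.
No new states can be added; the closed set is {p0, p1, p2, p3, p5, p12}.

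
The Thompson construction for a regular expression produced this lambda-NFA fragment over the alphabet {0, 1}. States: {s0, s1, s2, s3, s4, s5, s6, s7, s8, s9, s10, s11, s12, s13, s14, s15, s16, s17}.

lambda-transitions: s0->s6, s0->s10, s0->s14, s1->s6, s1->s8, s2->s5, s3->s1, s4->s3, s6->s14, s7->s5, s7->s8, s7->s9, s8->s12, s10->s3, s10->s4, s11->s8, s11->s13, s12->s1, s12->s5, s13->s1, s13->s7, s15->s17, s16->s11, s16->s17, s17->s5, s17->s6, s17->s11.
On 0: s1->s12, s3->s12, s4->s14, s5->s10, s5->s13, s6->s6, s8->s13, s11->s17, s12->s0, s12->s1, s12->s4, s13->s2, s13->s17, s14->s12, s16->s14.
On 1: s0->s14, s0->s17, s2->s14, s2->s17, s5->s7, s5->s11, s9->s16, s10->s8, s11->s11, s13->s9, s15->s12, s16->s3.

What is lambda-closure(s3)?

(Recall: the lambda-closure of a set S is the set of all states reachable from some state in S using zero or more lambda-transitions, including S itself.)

{s1, s3, s5, s6, s8, s12, s14}

Start with {s3}.
From s3 via lambda: add s1.
From s1 via lambda: add s6, s8.
From s6 via lambda: add s14.
From s8 via lambda: add s12.
From s12 via lambda: add s5.
No new states can be added; the closed set is {s1, s3, s5, s6, s8, s12, s14}.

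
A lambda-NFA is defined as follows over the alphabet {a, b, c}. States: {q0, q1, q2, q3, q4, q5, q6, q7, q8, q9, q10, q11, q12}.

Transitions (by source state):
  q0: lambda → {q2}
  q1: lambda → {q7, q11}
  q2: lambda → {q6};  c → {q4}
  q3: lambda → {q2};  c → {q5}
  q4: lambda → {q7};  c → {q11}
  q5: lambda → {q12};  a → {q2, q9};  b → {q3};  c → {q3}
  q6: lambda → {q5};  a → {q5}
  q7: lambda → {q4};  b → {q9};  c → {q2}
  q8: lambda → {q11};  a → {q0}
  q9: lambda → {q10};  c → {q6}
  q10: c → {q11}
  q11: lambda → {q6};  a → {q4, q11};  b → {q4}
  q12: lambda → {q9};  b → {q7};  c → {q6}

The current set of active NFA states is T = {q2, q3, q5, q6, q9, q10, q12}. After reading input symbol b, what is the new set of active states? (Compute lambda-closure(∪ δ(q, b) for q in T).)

{q2, q3, q4, q5, q6, q7, q9, q10, q12}

q5 on b → {q3}.
q12 on b → {q7}.
No b-transition from q2, q3, q6, q9, q10.
Union after reading b: {q3, q7}.
Now take the lambda-closure:
From q3 via lambda: add q2.
From q7 via lambda: add q4.
From q2 via lambda: add q6.
From q6 via lambda: add q5.
From q5 via lambda: add q12.
From q12 via lambda: add q9.
From q9 via lambda: add q10.
No new states can be added; the closed set is {q2, q3, q4, q5, q6, q7, q9, q10, q12}.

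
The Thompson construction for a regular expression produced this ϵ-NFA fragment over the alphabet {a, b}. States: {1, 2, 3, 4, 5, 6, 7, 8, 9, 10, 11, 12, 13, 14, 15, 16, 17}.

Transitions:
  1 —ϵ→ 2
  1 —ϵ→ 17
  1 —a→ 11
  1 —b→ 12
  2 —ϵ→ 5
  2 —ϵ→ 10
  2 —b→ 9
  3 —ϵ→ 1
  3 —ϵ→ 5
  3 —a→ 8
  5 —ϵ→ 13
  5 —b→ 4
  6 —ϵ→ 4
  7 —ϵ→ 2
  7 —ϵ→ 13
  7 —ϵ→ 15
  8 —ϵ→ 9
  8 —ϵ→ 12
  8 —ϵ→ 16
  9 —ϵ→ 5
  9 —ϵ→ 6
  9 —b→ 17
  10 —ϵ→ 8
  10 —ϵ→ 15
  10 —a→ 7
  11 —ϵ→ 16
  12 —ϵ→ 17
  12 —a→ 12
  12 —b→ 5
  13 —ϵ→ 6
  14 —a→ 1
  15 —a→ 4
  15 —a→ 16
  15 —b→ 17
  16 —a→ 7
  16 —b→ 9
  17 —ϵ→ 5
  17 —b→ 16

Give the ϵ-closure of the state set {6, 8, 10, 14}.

{4, 5, 6, 8, 9, 10, 12, 13, 14, 15, 16, 17}

Start with {6, 8, 10, 14}.
From 6 via ϵ: add 4.
From 8 via ϵ: add 9, 12, 16.
From 10 via ϵ: add 15.
From 9 via ϵ: add 5.
From 12 via ϵ: add 17.
From 5 via ϵ: add 13.
No new states can be added; the closed set is {4, 5, 6, 8, 9, 10, 12, 13, 14, 15, 16, 17}.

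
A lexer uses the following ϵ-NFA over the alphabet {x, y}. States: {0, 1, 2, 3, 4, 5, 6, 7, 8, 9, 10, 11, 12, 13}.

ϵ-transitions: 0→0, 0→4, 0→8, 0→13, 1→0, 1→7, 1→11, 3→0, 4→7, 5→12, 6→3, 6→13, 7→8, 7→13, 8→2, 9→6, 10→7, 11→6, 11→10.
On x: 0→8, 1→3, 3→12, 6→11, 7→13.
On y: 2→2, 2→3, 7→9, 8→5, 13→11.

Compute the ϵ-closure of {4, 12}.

{2, 4, 7, 8, 12, 13}

Start with {4, 12}.
From 4 via ϵ: add 7.
From 7 via ϵ: add 8, 13.
From 8 via ϵ: add 2.
No new states can be added; the closed set is {2, 4, 7, 8, 12, 13}.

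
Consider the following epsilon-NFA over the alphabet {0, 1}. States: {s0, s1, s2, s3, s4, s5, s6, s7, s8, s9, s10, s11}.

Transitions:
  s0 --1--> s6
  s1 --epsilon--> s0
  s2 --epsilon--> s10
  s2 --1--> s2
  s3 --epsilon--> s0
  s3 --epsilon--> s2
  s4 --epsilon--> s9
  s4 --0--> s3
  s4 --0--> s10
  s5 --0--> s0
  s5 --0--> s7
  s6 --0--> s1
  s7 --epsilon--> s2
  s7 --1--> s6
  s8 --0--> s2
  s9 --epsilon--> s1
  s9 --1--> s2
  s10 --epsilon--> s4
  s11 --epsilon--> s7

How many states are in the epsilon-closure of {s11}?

Start with {s11}.
From s11 via epsilon: add s7.
From s7 via epsilon: add s2.
From s2 via epsilon: add s10.
From s10 via epsilon: add s4.
From s4 via epsilon: add s9.
From s9 via epsilon: add s1.
From s1 via epsilon: add s0.
epsilon-closure = {s0, s1, s2, s4, s7, s9, s10, s11}, which has 8 states.

8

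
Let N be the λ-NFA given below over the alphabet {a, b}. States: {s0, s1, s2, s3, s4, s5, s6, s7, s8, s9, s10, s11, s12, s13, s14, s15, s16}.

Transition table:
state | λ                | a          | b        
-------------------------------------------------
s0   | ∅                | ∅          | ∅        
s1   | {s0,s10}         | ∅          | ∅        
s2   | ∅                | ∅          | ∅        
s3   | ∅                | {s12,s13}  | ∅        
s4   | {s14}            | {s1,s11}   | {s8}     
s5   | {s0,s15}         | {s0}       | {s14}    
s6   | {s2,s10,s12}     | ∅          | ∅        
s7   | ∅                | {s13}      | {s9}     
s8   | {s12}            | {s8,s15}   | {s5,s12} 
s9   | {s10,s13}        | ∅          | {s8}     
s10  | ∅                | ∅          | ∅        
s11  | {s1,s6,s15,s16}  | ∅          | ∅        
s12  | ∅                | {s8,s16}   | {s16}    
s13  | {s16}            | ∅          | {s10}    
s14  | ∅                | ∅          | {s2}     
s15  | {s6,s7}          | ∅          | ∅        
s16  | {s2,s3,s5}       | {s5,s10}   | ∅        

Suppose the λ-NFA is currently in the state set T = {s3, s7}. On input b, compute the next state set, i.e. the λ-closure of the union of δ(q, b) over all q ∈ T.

{s0, s2, s3, s5, s6, s7, s9, s10, s12, s13, s15, s16}

s7 on b → {s9}.
No b-transition from s3.
Union after reading b: {s9}.
Now take the λ-closure:
From s9 via λ: add s10, s13.
From s13 via λ: add s16.
From s16 via λ: add s2, s3, s5.
From s5 via λ: add s0, s15.
From s15 via λ: add s6, s7.
From s6 via λ: add s12.
No new states can be added; the closed set is {s0, s2, s3, s5, s6, s7, s9, s10, s12, s13, s15, s16}.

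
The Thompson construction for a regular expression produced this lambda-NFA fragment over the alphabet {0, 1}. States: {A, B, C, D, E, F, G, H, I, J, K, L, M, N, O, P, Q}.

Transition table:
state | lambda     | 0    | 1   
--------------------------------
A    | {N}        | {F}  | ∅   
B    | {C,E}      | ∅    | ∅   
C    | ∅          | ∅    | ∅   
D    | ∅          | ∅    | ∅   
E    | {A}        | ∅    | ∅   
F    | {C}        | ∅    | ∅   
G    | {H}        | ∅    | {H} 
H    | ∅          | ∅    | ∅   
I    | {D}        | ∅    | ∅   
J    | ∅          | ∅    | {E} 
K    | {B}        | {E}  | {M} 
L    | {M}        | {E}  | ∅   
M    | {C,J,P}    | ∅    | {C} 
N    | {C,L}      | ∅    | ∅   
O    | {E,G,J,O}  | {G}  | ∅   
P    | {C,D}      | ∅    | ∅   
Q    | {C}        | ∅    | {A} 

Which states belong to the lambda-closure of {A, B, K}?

{A, B, C, D, E, J, K, L, M, N, P}

Start with {A, B, K}.
From A via lambda: add N.
From B via lambda: add C, E.
From N via lambda: add L.
From L via lambda: add M.
From M via lambda: add J, P.
From P via lambda: add D.
No new states can be added; the closed set is {A, B, C, D, E, J, K, L, M, N, P}.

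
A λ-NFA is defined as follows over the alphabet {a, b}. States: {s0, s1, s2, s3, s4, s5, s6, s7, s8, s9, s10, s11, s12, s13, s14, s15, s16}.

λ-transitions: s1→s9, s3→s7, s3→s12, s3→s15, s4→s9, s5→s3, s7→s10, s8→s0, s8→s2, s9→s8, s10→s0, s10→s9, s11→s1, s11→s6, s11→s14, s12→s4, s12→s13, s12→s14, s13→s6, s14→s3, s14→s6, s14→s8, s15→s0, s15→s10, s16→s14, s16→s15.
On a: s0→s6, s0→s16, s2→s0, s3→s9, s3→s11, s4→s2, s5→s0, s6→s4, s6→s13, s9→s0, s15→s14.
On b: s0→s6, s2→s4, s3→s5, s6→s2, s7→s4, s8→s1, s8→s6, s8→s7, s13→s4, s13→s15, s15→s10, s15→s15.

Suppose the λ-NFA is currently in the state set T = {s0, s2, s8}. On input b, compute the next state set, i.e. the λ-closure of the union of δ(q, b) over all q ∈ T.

{s0, s1, s2, s4, s6, s7, s8, s9, s10}

s0 on b → {s6}.
s2 on b → {s4}.
s8 on b → {s1, s6, s7}.
Union after reading b: {s1, s4, s6, s7}.
Now take the λ-closure:
From s1 via λ: add s9.
From s7 via λ: add s10.
From s9 via λ: add s8.
From s10 via λ: add s0.
From s8 via λ: add s2.
No new states can be added; the closed set is {s0, s1, s2, s4, s6, s7, s8, s9, s10}.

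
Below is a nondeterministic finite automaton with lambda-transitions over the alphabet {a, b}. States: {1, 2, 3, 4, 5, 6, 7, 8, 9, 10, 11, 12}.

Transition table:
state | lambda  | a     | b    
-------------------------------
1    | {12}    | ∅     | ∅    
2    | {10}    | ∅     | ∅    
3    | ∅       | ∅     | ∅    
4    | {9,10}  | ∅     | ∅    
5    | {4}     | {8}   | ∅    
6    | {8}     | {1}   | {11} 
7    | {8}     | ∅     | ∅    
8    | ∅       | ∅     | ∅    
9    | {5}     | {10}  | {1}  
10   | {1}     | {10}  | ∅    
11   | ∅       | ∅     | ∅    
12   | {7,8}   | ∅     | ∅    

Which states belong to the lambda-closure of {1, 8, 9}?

Start with {1, 8, 9}.
From 1 via lambda: add 12.
From 9 via lambda: add 5.
From 5 via lambda: add 4.
From 12 via lambda: add 7.
From 4 via lambda: add 10.
No new states can be added; the closed set is {1, 4, 5, 7, 8, 9, 10, 12}.

{1, 4, 5, 7, 8, 9, 10, 12}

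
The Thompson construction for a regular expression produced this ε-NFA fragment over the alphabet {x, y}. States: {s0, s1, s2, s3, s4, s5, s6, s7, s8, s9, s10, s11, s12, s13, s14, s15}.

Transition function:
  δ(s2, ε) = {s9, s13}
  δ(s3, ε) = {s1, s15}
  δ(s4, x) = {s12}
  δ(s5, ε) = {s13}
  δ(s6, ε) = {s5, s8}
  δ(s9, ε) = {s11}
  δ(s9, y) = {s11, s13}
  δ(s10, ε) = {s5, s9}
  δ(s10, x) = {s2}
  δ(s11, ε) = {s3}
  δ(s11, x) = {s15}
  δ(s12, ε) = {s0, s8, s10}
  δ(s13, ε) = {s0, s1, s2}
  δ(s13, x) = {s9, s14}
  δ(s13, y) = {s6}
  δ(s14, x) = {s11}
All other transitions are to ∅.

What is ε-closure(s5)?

Start with {s5}.
From s5 via ε: add s13.
From s13 via ε: add s0, s1, s2.
From s2 via ε: add s9.
From s9 via ε: add s11.
From s11 via ε: add s3.
From s3 via ε: add s15.
No new states can be added; the closed set is {s0, s1, s2, s3, s5, s9, s11, s13, s15}.

{s0, s1, s2, s3, s5, s9, s11, s13, s15}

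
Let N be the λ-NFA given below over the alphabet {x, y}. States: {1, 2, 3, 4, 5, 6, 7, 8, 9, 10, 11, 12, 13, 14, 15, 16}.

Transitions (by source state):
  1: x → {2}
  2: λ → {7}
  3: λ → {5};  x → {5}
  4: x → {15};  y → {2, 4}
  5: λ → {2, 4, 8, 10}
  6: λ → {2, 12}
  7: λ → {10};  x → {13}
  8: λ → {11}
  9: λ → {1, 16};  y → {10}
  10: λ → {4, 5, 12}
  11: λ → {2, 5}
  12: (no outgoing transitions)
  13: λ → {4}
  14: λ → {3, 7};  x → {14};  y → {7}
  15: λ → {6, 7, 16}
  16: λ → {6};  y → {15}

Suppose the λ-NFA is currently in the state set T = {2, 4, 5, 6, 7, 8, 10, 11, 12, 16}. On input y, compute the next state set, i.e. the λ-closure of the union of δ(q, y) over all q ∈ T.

{2, 4, 5, 6, 7, 8, 10, 11, 12, 15, 16}

4 on y → {2, 4}.
16 on y → {15}.
No y-transition from 2, 5, 6, 7, 8, 10, 11, 12.
Union after reading y: {2, 4, 15}.
Now take the λ-closure:
From 2 via λ: add 7.
From 15 via λ: add 6, 16.
From 6 via λ: add 12.
From 7 via λ: add 10.
From 10 via λ: add 5.
From 5 via λ: add 8.
From 8 via λ: add 11.
No new states can be added; the closed set is {2, 4, 5, 6, 7, 8, 10, 11, 12, 15, 16}.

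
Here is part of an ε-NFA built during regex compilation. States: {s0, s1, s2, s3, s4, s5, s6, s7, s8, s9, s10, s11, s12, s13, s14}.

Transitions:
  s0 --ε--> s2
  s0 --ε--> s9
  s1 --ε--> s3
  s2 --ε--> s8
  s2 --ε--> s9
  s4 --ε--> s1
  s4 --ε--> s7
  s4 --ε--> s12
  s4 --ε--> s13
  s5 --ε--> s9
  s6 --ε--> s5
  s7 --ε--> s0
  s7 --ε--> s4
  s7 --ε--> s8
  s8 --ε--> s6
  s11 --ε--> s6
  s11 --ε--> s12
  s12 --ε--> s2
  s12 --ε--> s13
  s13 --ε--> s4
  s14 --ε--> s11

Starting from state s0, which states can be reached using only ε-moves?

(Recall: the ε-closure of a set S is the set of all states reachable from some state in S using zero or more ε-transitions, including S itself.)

{s0, s2, s5, s6, s8, s9}

Start with {s0}.
From s0 via ε: add s2, s9.
From s2 via ε: add s8.
From s8 via ε: add s6.
From s6 via ε: add s5.
No new states can be added; the closed set is {s0, s2, s5, s6, s8, s9}.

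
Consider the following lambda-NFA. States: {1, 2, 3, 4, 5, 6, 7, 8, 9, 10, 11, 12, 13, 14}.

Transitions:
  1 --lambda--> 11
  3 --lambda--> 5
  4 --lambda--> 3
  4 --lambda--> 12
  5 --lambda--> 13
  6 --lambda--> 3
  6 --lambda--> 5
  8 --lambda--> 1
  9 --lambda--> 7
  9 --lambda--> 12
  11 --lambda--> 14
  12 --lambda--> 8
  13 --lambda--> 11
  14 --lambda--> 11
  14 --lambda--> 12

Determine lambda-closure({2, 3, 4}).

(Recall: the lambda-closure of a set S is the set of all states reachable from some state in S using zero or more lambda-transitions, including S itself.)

{1, 2, 3, 4, 5, 8, 11, 12, 13, 14}

Start with {2, 3, 4}.
From 3 via lambda: add 5.
From 4 via lambda: add 12.
From 5 via lambda: add 13.
From 12 via lambda: add 8.
From 8 via lambda: add 1.
From 13 via lambda: add 11.
From 11 via lambda: add 14.
No new states can be added; the closed set is {1, 2, 3, 4, 5, 8, 11, 12, 13, 14}.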